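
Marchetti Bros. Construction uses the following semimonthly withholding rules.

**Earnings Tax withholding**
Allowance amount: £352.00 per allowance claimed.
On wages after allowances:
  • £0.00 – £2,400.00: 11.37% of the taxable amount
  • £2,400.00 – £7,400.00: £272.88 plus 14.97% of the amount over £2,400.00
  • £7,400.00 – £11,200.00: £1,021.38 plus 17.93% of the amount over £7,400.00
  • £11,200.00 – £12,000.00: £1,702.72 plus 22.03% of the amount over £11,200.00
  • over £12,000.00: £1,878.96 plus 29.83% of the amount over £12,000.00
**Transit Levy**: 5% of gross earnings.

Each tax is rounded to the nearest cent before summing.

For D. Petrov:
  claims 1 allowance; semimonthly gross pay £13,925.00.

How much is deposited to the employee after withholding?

£10,880.56

Earnings Tax: taxable = £13,925.00 − 1×£352.00 = £13,573.00
  £1,878.96 + 29.83% × (£13,573.00 − £12,000.00) = £1,878.96 + 29.83% × £1,573.00 = £2,348.19
Transit Levy: 5% × £13,925.00 = £696.25
Total withheld: £2,348.19 + £696.25 = £3,044.44
Net pay: £13,925.00 − £3,044.44 = £10,880.56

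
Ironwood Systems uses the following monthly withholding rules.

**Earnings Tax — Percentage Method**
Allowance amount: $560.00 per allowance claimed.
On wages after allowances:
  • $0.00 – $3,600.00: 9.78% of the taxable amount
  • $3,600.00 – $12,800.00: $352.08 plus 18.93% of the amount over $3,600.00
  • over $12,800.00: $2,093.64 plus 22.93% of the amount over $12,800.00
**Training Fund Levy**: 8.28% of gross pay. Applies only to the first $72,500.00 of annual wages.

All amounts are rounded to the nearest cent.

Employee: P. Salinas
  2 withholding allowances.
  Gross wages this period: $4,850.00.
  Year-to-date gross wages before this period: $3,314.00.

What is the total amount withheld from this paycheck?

$778.27

Earnings Tax: taxable = $4,850.00 − 2×$560.00 = $3,730.00
  $352.08 + 18.93% × ($3,730.00 − $3,600.00) = $352.08 + 18.93% × $130.00 = $376.69
Training Fund Levy: 8.28% × $4,850.00 = $401.58
Total: $376.69 + $401.58 = $778.27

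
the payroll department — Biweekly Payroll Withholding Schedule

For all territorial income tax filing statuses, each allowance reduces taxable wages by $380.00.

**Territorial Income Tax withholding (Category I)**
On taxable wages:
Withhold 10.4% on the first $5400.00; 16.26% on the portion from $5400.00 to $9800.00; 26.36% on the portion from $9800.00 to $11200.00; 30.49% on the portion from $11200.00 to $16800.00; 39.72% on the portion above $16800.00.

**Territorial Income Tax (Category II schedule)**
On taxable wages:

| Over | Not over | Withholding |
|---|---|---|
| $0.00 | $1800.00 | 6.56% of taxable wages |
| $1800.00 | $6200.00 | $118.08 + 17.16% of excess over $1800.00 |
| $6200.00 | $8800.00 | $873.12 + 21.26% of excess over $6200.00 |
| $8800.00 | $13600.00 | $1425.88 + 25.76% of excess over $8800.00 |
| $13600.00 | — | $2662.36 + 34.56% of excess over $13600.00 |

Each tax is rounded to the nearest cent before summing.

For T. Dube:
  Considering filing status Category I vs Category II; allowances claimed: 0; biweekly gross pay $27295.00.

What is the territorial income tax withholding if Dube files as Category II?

$7395.35

Territorial Income Tax (Category II): taxable = $27295.00
  $2662.36 + 34.56% × ($27295.00 − $13600.00) = $2662.36 + 34.56% × $13695.00 = $7395.35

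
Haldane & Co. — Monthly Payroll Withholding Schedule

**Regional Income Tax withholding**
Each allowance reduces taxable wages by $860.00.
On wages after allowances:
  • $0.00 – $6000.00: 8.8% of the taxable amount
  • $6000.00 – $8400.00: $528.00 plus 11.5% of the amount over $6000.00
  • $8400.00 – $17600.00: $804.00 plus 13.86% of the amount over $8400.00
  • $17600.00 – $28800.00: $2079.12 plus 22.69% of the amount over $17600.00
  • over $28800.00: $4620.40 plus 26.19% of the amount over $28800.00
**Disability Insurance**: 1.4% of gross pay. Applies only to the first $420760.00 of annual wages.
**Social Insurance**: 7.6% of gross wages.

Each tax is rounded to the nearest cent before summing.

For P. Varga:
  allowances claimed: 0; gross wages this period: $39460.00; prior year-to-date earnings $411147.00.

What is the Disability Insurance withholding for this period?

Disability Insurance: cap $420760.00 − YTD $411147.00 = $9613.00 subject; 1.4% × $9613.00 = $134.58

$134.58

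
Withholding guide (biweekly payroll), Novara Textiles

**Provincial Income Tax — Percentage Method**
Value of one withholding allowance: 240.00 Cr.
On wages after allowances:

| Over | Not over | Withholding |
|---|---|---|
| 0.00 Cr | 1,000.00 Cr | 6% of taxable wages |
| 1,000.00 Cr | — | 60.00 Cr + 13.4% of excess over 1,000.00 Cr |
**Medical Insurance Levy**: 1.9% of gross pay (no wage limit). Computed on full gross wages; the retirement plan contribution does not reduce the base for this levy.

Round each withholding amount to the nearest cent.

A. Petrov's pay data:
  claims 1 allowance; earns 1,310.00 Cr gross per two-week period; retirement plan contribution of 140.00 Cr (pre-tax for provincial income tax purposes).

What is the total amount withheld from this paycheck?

Provincial Income Tax: taxable = 1,310.00 Cr − 140.00 Cr − 1×240.00 Cr = 930.00 Cr
  6% × 930.00 Cr = 55.80 Cr
Medical Insurance Levy: 1.9% × 1,310.00 Cr = 24.89 Cr
Total: 55.80 Cr + 24.89 Cr = 80.69 Cr

80.69 Cr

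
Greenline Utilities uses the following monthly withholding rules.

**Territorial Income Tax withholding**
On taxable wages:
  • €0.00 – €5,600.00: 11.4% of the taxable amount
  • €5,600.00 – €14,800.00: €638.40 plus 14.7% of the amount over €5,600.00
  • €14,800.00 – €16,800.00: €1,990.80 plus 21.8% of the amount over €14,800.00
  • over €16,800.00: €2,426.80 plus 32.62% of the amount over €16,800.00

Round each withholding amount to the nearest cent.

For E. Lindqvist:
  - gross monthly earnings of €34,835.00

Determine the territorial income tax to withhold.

€8,309.82

Territorial Income Tax: taxable = €34,835.00
  €2,426.80 + 32.62% × (€34,835.00 − €16,800.00) = €2,426.80 + 32.62% × €18,035.00 = €8,309.82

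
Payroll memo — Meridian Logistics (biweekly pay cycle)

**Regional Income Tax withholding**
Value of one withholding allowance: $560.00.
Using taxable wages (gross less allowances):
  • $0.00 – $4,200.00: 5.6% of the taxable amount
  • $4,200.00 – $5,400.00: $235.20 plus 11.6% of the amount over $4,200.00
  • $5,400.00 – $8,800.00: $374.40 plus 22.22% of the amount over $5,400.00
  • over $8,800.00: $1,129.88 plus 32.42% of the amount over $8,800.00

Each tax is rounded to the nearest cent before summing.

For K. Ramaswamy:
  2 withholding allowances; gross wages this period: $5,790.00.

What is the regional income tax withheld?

$289.72

Regional Income Tax: taxable = $5,790.00 − 2×$560.00 = $4,670.00
  $235.20 + 11.6% × ($4,670.00 − $4,200.00) = $235.20 + 11.6% × $470.00 = $289.72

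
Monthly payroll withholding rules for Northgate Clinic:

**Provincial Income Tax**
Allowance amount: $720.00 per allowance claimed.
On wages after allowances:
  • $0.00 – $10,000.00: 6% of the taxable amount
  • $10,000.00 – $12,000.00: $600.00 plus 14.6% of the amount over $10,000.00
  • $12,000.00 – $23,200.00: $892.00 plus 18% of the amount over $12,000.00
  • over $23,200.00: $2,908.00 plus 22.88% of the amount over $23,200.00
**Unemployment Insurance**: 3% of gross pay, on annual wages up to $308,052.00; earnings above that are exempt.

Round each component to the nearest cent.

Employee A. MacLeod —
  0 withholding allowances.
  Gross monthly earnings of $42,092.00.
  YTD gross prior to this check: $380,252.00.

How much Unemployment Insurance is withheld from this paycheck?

Unemployment Insurance: YTD $380,252.00 ≥ cap $308,052.00 → $0.00

$0.00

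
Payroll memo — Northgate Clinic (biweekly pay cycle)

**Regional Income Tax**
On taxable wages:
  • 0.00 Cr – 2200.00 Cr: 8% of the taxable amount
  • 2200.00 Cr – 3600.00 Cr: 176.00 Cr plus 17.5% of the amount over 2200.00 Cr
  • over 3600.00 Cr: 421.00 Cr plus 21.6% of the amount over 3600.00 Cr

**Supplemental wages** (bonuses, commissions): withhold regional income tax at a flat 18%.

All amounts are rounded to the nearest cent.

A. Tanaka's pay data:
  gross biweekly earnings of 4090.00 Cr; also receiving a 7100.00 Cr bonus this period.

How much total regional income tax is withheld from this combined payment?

1804.84 Cr

Regional Income Tax: taxable = 4090.00 Cr
  421.00 Cr + 21.6% × (4090.00 Cr − 3600.00 Cr) = 421.00 Cr + 21.6% × 490.00 Cr = 526.84 Cr
Supplemental (18% flat on bonus): 18% × 7100.00 Cr = 1278.00 Cr
Total regional income tax: 526.84 Cr + 1278.00 Cr = 1804.84 Cr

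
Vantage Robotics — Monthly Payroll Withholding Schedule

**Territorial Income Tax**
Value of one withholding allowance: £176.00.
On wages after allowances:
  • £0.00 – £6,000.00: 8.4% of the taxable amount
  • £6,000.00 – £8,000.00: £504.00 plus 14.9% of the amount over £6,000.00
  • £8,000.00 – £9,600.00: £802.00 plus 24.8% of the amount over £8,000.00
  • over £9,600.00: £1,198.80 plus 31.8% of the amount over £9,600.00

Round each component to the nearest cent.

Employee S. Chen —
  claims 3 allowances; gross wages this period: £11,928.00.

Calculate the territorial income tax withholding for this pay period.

£1,771.20

Territorial Income Tax: taxable = £11,928.00 − 3×£176.00 = £11,400.00
  £1,198.80 + 31.8% × (£11,400.00 − £9,600.00) = £1,198.80 + 31.8% × £1,800.00 = £1,771.20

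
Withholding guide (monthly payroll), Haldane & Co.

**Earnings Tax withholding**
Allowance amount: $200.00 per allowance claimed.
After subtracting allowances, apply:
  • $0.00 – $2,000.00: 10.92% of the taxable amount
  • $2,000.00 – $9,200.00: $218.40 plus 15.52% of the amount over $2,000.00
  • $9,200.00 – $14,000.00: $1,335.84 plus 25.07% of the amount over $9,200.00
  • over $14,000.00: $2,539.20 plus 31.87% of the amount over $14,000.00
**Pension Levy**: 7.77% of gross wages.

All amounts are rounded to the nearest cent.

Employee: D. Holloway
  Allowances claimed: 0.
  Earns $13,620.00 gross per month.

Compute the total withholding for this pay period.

$3,502.20

Earnings Tax: taxable = $13,620.00
  $1,335.84 + 25.07% × ($13,620.00 − $9,200.00) = $1,335.84 + 25.07% × $4,420.00 = $2,443.93
Pension Levy: 7.77% × $13,620.00 = $1,058.27
Total: $2,443.93 + $1,058.27 = $3,502.20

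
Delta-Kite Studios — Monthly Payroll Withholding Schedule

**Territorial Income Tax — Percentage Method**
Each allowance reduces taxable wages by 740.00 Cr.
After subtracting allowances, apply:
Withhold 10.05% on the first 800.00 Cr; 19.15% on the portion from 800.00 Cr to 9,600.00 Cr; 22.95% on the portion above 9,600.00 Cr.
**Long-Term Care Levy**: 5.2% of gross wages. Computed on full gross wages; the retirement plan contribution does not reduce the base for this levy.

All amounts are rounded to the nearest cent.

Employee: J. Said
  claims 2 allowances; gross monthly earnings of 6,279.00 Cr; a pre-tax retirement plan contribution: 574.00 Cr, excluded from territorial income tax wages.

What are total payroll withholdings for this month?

1,062.80 Cr

Territorial Income Tax: taxable = 6,279.00 Cr − 574.00 Cr − 2×740.00 Cr = 4,225.00 Cr
  80.40 Cr + 19.15% × (4,225.00 Cr − 800.00 Cr) = 80.40 Cr + 19.15% × 3,425.00 Cr = 736.29 Cr
Long-Term Care Levy: 5.2% × 6,279.00 Cr = 326.51 Cr
Total: 736.29 Cr + 326.51 Cr = 1,062.80 Cr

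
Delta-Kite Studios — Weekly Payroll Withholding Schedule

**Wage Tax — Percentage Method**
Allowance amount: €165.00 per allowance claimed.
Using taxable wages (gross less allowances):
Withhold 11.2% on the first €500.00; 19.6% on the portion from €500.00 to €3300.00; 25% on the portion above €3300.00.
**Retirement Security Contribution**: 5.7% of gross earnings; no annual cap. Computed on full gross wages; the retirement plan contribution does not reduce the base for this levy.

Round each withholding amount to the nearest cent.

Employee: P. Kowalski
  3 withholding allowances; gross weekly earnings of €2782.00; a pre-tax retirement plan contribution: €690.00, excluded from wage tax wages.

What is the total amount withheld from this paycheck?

Wage Tax: taxable = €2782.00 − €690.00 − 3×€165.00 = €1597.00
  €56.00 + 19.6% × (€1597.00 − €500.00) = €56.00 + 19.6% × €1097.00 = €271.01
Retirement Security Contribution: 5.7% × €2782.00 = €158.57
Total: €271.01 + €158.57 = €429.58

€429.58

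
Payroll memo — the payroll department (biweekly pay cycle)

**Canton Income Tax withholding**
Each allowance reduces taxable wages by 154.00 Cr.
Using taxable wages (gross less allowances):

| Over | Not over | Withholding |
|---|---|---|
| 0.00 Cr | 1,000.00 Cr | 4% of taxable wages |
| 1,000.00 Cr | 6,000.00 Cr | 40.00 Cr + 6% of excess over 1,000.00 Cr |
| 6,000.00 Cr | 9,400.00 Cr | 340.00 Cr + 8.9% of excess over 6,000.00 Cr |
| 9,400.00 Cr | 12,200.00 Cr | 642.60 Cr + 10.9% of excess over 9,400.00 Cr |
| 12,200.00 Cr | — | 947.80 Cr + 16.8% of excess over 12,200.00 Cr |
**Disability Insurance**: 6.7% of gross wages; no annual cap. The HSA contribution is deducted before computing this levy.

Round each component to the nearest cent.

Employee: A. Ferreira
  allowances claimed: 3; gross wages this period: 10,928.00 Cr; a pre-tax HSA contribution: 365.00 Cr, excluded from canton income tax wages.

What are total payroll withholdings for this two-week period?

Canton Income Tax: taxable = 10,928.00 Cr − 365.00 Cr − 3×154.00 Cr = 10,101.00 Cr
  642.60 Cr + 10.9% × (10,101.00 Cr − 9,400.00 Cr) = 642.60 Cr + 10.9% × 701.00 Cr = 719.01 Cr
Disability Insurance: 6.7% × 10,563.00 Cr = 707.72 Cr
Total: 719.01 Cr + 707.72 Cr = 1,426.73 Cr

1,426.73 Cr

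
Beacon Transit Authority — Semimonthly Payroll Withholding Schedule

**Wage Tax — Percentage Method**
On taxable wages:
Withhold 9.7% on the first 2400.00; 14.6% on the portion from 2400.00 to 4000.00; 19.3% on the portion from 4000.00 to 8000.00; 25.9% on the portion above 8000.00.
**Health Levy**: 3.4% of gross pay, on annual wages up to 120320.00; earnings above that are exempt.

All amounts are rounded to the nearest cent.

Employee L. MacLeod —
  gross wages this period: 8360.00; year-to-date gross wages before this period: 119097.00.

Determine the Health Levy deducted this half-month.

Health Levy: cap 120320.00 − YTD 119097.00 = 1223.00 subject; 3.4% × 1223.00 = 41.58

41.58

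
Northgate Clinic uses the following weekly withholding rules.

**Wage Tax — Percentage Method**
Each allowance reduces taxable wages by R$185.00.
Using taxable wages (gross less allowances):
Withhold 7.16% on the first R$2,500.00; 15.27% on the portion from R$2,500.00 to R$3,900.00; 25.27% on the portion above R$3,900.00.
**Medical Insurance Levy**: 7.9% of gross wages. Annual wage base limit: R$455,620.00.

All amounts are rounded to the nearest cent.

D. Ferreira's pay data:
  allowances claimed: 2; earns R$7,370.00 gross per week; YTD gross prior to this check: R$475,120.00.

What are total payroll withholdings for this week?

Wage Tax: taxable = R$7,370.00 − 2×R$185.00 = R$7,000.00
  R$392.78 + 25.27% × (R$7,000.00 − R$3,900.00) = R$392.78 + 25.27% × R$3,100.00 = R$1,176.15
Medical Insurance Levy: YTD R$475,120.00 ≥ cap R$455,620.00 → R$0.00
Total: R$1,176.15 + R$0.00 = R$1,176.15

R$1,176.15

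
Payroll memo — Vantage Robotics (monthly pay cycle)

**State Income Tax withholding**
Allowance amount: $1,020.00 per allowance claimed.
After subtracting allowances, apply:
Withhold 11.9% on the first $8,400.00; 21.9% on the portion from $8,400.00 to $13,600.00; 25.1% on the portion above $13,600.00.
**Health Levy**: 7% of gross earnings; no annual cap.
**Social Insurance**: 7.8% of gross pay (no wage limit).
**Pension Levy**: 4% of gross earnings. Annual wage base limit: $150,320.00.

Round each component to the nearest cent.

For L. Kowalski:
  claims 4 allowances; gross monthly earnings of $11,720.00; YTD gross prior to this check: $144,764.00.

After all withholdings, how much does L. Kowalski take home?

$8,854.04

State Income Tax: taxable = $11,720.00 − 4×$1,020.00 = $7,640.00
  11.9% × $7,640.00 = $909.16
Health Levy: 7% × $11,720.00 = $820.40
Social Insurance: 7.8% × $11,720.00 = $914.16
Pension Levy: cap $150,320.00 − YTD $144,764.00 = $5,556.00 subject; 4% × $5,556.00 = $222.24
Total withheld: $909.16 + $820.40 + $914.16 + $222.24 = $2,865.96
Net pay: $11,720.00 − $2,865.96 = $8,854.04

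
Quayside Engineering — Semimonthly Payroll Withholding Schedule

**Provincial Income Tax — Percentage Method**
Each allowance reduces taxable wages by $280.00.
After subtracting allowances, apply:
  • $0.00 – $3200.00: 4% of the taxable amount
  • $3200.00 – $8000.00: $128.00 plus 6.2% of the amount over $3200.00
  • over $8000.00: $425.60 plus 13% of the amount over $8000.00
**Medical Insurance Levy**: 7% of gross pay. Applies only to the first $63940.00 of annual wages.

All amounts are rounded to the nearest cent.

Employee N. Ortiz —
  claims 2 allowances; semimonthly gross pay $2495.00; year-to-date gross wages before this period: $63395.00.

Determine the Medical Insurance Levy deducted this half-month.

Medical Insurance Levy: cap $63940.00 − YTD $63395.00 = $545.00 subject; 7% × $545.00 = $38.15

$38.15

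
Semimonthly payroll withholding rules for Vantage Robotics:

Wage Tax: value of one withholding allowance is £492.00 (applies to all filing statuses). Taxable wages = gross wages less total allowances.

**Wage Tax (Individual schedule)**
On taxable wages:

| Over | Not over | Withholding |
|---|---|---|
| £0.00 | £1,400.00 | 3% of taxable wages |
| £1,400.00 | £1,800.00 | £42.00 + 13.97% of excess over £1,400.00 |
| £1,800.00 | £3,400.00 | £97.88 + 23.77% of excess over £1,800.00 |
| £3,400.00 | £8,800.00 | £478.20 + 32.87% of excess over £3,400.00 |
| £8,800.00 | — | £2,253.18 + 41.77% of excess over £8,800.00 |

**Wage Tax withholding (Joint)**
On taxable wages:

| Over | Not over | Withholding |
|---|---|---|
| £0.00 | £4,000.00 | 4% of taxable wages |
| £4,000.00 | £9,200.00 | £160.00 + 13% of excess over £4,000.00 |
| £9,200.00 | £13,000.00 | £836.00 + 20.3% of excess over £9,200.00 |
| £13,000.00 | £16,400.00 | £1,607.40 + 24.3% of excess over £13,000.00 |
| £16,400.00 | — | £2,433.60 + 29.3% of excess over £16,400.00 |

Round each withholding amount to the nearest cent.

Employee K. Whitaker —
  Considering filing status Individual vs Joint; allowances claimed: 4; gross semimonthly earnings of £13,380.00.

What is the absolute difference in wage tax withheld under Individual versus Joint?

Wage Tax (Individual): taxable = £13,380.00 − 4×£492.00 = £11,412.00
  £2,253.18 + 41.77% × (£11,412.00 − £8,800.00) = £2,253.18 + 41.77% × £2,612.00 = £3,344.21
Wage Tax (Joint): taxable = £13,380.00 − 4×£492.00 = £11,412.00
  £836.00 + 20.3% × (£11,412.00 − £9,200.00) = £836.00 + 20.3% × £2,212.00 = £1,285.04
Difference: |£3,344.21 − £1,285.04| = £2,059.17 (higher under Individual)

£2,059.17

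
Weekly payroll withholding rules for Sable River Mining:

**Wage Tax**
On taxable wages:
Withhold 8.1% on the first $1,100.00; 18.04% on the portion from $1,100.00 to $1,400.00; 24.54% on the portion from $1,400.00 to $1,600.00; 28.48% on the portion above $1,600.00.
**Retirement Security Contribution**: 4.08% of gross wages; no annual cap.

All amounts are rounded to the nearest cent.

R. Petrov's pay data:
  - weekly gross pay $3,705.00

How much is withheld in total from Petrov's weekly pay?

Wage Tax: taxable = $3,705.00
  $192.30 + 28.48% × ($3,705.00 − $1,600.00) = $192.30 + 28.48% × $2,105.00 = $791.80
Retirement Security Contribution: 4.08% × $3,705.00 = $151.16
Total: $791.80 + $151.16 = $942.96

$942.96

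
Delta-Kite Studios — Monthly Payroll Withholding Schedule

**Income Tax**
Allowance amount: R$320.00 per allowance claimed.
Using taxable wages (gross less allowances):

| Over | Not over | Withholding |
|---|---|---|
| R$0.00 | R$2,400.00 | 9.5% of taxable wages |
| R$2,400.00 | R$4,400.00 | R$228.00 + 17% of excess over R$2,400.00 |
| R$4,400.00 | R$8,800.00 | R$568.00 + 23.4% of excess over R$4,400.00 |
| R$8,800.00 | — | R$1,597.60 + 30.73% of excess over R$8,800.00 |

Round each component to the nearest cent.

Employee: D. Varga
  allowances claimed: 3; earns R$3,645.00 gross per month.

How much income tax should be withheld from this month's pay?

Income Tax: taxable = R$3,645.00 − 3×R$320.00 = R$2,685.00
  R$228.00 + 17% × (R$2,685.00 − R$2,400.00) = R$228.00 + 17% × R$285.00 = R$276.45

R$276.45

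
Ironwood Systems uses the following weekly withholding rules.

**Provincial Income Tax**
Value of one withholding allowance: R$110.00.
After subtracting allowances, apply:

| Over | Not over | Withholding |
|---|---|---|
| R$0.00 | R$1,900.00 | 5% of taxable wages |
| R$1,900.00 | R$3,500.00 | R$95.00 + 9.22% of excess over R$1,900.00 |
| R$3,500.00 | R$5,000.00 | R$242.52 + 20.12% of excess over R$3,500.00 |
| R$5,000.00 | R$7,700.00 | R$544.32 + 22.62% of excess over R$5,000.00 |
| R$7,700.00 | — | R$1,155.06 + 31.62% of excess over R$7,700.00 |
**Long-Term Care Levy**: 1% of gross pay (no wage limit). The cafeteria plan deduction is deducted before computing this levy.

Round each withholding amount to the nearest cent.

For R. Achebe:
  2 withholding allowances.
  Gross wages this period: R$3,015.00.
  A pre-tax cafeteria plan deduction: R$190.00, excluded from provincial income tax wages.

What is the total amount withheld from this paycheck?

Provincial Income Tax: taxable = R$3,015.00 − R$190.00 − 2×R$110.00 = R$2,605.00
  R$95.00 + 9.22% × (R$2,605.00 − R$1,900.00) = R$95.00 + 9.22% × R$705.00 = R$160.00
Long-Term Care Levy: 1% × R$2,825.00 = R$28.25
Total: R$160.00 + R$28.25 = R$188.25

R$188.25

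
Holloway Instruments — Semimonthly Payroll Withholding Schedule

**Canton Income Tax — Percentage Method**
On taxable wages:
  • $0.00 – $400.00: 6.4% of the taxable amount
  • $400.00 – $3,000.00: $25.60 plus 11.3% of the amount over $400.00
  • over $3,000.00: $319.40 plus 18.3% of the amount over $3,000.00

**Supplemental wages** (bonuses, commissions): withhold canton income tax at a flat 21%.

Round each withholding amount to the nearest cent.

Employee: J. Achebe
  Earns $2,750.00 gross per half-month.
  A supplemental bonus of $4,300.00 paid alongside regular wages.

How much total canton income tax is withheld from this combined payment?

Canton Income Tax: taxable = $2,750.00
  $25.60 + 11.3% × ($2,750.00 − $400.00) = $25.60 + 11.3% × $2,350.00 = $291.15
Supplemental (21% flat on bonus): 21% × $4,300.00 = $903.00
Total canton income tax: $291.15 + $903.00 = $1,194.15

$1,194.15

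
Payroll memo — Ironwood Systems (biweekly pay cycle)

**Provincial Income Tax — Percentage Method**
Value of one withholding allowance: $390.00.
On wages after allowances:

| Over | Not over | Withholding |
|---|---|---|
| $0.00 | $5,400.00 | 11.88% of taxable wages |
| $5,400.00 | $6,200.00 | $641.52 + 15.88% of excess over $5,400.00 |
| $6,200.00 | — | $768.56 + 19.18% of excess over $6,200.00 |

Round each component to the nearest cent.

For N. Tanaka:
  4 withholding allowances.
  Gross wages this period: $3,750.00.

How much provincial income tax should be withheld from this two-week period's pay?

$260.17

Provincial Income Tax: taxable = $3,750.00 − 4×$390.00 = $2,190.00
  11.88% × $2,190.00 = $260.17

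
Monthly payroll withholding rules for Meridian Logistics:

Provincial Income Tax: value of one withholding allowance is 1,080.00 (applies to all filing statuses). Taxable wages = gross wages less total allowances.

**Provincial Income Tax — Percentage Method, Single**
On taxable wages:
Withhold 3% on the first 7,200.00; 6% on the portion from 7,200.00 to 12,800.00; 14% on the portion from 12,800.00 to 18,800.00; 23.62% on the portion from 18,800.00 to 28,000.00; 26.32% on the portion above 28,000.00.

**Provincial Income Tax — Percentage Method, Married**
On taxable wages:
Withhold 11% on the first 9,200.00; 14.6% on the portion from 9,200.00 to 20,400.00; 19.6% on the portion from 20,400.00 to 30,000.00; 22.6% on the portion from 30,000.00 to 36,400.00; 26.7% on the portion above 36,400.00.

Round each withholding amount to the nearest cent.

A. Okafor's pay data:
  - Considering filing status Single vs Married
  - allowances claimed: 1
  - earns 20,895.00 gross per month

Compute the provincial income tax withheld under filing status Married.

2,561.79

Provincial Income Tax (Married): taxable = 20,895.00 − 1×1,080.00 = 19,815.00
  1,012.00 + 14.6% × (19,815.00 − 9,200.00) = 1,012.00 + 14.6% × 10,615.00 = 2,561.79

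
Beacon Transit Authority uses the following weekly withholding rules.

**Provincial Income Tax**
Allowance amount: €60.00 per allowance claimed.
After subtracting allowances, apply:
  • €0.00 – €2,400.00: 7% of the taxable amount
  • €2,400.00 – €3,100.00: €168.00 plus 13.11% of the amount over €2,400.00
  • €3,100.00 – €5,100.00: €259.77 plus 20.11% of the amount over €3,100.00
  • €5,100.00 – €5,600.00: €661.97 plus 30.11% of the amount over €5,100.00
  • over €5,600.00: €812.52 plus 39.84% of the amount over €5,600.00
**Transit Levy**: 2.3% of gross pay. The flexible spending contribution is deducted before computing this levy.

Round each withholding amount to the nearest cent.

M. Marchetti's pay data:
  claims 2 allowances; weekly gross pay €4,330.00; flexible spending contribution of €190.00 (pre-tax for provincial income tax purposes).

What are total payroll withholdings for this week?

Provincial Income Tax: taxable = €4,330.00 − €190.00 − 2×€60.00 = €4,020.00
  €259.77 + 20.11% × (€4,020.00 − €3,100.00) = €259.77 + 20.11% × €920.00 = €444.78
Transit Levy: 2.3% × €4,140.00 = €95.22
Total: €444.78 + €95.22 = €540.00

€540.00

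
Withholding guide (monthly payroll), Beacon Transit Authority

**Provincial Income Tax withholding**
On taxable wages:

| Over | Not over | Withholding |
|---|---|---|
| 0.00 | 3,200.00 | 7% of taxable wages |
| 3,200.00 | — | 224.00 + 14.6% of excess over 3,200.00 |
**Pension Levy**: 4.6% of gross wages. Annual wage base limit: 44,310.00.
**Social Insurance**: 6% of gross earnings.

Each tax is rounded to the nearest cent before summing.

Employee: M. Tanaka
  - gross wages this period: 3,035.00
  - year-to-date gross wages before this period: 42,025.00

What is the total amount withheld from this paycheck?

Provincial Income Tax: taxable = 3,035.00
  7% × 3,035.00 = 212.45
Pension Levy: cap 44,310.00 − YTD 42,025.00 = 2,285.00 subject; 4.6% × 2,285.00 = 105.11
Social Insurance: 6% × 3,035.00 = 182.10
Total: 212.45 + 105.11 + 182.10 = 499.66

499.66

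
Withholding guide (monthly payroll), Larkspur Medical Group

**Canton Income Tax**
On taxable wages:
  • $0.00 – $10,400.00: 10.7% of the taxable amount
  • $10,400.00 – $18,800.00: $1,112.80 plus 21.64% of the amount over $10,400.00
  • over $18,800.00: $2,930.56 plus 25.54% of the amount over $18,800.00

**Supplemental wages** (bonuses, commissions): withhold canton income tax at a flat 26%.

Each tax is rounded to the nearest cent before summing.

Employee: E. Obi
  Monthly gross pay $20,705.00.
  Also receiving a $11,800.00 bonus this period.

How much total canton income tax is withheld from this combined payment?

Canton Income Tax: taxable = $20,705.00
  $2,930.56 + 25.54% × ($20,705.00 − $18,800.00) = $2,930.56 + 25.54% × $1,905.00 = $3,417.10
Supplemental (26% flat on bonus): 26% × $11,800.00 = $3,068.00
Total canton income tax: $3,417.10 + $3,068.00 = $6,485.10

$6,485.10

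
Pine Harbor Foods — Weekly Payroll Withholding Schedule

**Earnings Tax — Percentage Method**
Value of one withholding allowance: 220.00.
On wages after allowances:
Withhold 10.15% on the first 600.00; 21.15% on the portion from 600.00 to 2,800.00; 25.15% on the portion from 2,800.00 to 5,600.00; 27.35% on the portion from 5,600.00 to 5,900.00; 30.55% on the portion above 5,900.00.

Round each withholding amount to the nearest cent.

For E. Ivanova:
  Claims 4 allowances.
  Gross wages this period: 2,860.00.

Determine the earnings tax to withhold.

352.77

Earnings Tax: taxable = 2,860.00 − 4×220.00 = 1,980.00
  60.90 + 21.15% × (1,980.00 − 600.00) = 60.90 + 21.15% × 1,380.00 = 352.77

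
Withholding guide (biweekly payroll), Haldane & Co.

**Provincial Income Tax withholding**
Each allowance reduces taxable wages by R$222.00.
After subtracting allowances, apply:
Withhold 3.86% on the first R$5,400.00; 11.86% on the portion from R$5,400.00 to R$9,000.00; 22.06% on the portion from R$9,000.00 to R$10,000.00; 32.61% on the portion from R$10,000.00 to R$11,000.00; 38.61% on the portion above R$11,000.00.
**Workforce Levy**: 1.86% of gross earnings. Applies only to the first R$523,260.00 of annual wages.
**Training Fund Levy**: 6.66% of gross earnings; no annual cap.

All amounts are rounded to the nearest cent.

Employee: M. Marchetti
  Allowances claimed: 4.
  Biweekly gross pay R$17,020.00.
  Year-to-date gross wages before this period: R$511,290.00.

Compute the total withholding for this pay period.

Provincial Income Tax: taxable = R$17,020.00 − 4×R$222.00 = R$16,132.00
  R$1,182.10 + 38.61% × (R$16,132.00 − R$11,000.00) = R$1,182.10 + 38.61% × R$5,132.00 = R$3,163.57
Workforce Levy: cap R$523,260.00 − YTD R$511,290.00 = R$11,970.00 subject; 1.86% × R$11,970.00 = R$222.64
Training Fund Levy: 6.66% × R$17,020.00 = R$1,133.53
Total: R$3,163.57 + R$222.64 + R$1,133.53 = R$4,519.74

R$4,519.74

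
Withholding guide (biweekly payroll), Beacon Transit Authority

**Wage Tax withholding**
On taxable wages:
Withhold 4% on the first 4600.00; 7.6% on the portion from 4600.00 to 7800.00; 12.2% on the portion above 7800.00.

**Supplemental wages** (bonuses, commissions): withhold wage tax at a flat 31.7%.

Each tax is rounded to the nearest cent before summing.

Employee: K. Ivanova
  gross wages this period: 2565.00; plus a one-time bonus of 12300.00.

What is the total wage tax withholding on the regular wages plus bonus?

Wage Tax: taxable = 2565.00
  4% × 2565.00 = 102.60
Supplemental (31.7% flat on bonus): 31.7% × 12300.00 = 3899.10
Total wage tax: 102.60 + 3899.10 = 4001.70

4001.70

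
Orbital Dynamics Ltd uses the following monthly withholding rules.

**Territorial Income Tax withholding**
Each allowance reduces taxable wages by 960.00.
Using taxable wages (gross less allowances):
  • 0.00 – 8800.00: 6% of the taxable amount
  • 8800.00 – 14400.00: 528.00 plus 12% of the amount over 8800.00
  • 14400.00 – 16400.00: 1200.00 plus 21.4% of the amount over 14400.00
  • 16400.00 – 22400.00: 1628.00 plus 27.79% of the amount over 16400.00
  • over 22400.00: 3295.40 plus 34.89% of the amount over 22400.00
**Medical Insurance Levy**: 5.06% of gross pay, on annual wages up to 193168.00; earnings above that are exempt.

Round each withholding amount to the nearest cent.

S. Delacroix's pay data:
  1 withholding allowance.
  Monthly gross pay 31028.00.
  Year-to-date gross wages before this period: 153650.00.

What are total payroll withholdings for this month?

7540.79

Territorial Income Tax: taxable = 31028.00 − 1×960.00 = 30068.00
  3295.40 + 34.89% × (30068.00 − 22400.00) = 3295.40 + 34.89% × 7668.00 = 5970.77
Medical Insurance Levy: 5.06% × 31028.00 = 1570.02
Total: 5970.77 + 1570.02 = 7540.79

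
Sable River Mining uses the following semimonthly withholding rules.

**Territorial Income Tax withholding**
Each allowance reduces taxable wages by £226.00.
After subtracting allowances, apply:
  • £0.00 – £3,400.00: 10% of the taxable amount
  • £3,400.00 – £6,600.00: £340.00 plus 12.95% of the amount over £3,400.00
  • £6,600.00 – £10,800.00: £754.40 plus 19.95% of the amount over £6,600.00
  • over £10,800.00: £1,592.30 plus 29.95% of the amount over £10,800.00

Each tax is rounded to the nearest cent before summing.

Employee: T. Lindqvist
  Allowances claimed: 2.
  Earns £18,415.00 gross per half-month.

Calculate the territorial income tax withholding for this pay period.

£3,737.62

Territorial Income Tax: taxable = £18,415.00 − 2×£226.00 = £17,963.00
  £1,592.30 + 29.95% × (£17,963.00 − £10,800.00) = £1,592.30 + 29.95% × £7,163.00 = £3,737.62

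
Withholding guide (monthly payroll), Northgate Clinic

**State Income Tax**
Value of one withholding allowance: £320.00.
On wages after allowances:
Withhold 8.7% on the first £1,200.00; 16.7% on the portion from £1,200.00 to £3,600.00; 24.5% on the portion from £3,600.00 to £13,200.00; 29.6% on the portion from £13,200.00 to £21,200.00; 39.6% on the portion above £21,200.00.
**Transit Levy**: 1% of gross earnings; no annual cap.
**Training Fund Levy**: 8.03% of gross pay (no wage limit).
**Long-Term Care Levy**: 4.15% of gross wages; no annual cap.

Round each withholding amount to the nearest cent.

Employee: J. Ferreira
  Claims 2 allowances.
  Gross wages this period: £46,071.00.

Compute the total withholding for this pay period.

£20,892.84

State Income Tax: taxable = £46,071.00 − 2×£320.00 = £45,431.00
  £5,225.20 + 39.6% × (£45,431.00 − £21,200.00) = £5,225.20 + 39.6% × £24,231.00 = £14,820.68
Transit Levy: 1% × £46,071.00 = £460.71
Training Fund Levy: 8.03% × £46,071.00 = £3,699.50
Long-Term Care Levy: 4.15% × £46,071.00 = £1,911.95
Total: £14,820.68 + £460.71 + £3,699.50 + £1,911.95 = £20,892.84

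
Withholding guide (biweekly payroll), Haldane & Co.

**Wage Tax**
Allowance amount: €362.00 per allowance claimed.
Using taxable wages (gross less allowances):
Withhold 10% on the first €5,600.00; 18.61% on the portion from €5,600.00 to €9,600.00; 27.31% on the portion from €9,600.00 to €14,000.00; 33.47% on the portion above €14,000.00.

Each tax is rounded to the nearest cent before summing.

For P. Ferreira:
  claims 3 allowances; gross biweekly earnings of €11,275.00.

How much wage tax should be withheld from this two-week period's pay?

€1,465.26

Wage Tax: taxable = €11,275.00 − 3×€362.00 = €10,189.00
  €1,304.40 + 27.31% × (€10,189.00 − €9,600.00) = €1,304.40 + 27.31% × €589.00 = €1,465.26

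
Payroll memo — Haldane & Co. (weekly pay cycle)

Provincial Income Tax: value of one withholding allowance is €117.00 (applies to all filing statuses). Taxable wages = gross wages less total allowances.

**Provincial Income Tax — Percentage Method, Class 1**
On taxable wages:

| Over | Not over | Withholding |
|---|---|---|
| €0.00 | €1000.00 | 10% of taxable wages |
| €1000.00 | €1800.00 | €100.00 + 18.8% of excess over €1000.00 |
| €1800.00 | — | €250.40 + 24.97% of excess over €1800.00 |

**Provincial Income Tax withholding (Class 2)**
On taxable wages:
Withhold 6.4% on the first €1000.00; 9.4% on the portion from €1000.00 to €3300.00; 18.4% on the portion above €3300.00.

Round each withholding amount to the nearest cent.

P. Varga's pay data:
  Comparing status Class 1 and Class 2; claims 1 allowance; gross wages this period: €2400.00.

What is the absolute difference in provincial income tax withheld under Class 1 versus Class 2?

Provincial Income Tax (Class 1): taxable = €2400.00 − 1×€117.00 = €2283.00
  €250.40 + 24.97% × (€2283.00 − €1800.00) = €250.40 + 24.97% × €483.00 = €371.01
Provincial Income Tax (Class 2): taxable = €2400.00 − 1×€117.00 = €2283.00
  €64.00 + 9.4% × (€2283.00 − €1000.00) = €64.00 + 9.4% × €1283.00 = €184.60
Difference: |€371.01 − €184.60| = €186.41 (higher under Class 1)

€186.41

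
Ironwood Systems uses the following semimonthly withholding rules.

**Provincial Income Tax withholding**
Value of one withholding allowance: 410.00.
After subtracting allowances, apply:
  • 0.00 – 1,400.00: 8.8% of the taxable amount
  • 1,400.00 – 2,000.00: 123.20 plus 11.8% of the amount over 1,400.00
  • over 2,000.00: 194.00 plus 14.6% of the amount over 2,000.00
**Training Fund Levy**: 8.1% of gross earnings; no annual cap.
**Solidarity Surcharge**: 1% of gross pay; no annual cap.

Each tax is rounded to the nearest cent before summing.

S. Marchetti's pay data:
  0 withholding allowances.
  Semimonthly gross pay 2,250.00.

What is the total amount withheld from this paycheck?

Provincial Income Tax: taxable = 2,250.00
  194.00 + 14.6% × (2,250.00 − 2,000.00) = 194.00 + 14.6% × 250.00 = 230.50
Training Fund Levy: 8.1% × 2,250.00 = 182.25
Solidarity Surcharge: 1% × 2,250.00 = 22.50
Total: 230.50 + 182.25 + 22.50 = 435.25

435.25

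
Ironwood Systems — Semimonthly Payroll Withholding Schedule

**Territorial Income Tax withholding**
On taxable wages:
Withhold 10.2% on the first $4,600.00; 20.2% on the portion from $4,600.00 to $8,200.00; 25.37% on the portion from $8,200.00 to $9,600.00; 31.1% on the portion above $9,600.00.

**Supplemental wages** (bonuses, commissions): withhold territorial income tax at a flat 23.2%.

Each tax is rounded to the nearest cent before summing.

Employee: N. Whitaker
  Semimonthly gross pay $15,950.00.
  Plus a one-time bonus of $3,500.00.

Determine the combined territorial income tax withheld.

Territorial Income Tax: taxable = $15,950.00
  $1,551.58 + 31.1% × ($15,950.00 − $9,600.00) = $1,551.58 + 31.1% × $6,350.00 = $3,526.43
Supplemental (23.2% flat on bonus): 23.2% × $3,500.00 = $812.00
Total territorial income tax: $3,526.43 + $812.00 = $4,338.43

$4,338.43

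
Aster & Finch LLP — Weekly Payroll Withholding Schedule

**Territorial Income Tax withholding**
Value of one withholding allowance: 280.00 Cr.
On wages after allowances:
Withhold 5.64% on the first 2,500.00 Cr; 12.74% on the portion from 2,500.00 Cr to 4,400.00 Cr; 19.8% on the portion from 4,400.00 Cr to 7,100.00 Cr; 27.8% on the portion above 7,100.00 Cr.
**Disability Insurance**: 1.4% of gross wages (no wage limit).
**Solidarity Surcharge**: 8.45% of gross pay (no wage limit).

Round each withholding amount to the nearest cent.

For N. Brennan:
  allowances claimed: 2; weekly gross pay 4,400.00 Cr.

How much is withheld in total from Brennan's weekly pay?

Territorial Income Tax: taxable = 4,400.00 Cr − 2×280.00 Cr = 3,840.00 Cr
  141.00 Cr + 12.74% × (3,840.00 Cr − 2,500.00 Cr) = 141.00 Cr + 12.74% × 1,340.00 Cr = 311.72 Cr
Disability Insurance: 1.4% × 4,400.00 Cr = 61.60 Cr
Solidarity Surcharge: 8.45% × 4,400.00 Cr = 371.80 Cr
Total: 311.72 Cr + 61.60 Cr + 371.80 Cr = 745.12 Cr

745.12 Cr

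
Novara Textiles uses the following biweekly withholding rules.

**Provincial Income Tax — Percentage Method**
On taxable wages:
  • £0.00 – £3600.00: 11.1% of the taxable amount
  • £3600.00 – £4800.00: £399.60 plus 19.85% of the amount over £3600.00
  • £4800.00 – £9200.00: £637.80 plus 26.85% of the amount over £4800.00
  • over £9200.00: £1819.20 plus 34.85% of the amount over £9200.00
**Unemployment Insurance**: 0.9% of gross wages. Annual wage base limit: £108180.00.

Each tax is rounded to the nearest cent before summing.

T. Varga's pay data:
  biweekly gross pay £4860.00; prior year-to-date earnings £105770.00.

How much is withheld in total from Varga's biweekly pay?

£675.60

Provincial Income Tax: taxable = £4860.00
  £637.80 + 26.85% × (£4860.00 − £4800.00) = £637.80 + 26.85% × £60.00 = £653.91
Unemployment Insurance: cap £108180.00 − YTD £105770.00 = £2410.00 subject; 0.9% × £2410.00 = £21.69
Total: £653.91 + £21.69 = £675.60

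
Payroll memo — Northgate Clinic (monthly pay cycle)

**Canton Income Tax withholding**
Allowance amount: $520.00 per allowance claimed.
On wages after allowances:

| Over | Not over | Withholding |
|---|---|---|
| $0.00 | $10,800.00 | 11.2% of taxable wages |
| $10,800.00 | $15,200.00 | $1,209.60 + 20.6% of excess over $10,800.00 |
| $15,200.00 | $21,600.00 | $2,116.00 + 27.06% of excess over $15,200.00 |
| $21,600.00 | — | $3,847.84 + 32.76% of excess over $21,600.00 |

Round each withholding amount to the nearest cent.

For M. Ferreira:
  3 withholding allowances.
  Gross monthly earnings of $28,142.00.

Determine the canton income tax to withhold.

$5,479.94

Canton Income Tax: taxable = $28,142.00 − 3×$520.00 = $26,582.00
  $3,847.84 + 32.76% × ($26,582.00 − $21,600.00) = $3,847.84 + 32.76% × $4,982.00 = $5,479.94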